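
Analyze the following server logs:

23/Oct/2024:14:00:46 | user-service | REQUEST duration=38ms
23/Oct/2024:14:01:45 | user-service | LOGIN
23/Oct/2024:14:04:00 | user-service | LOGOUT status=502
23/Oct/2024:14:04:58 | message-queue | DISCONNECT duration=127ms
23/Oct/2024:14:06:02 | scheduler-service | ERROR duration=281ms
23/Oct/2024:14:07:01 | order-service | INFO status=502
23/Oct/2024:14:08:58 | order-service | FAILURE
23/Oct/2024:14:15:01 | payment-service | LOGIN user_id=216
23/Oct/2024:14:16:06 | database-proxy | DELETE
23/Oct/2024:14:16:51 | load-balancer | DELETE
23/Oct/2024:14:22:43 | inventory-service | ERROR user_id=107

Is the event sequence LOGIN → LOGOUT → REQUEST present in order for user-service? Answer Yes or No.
No

To verify sequence order:

1. Find all events in sequence LOGIN → LOGOUT → REQUEST for user-service
2. Extract their timestamps
3. Check if timestamps are in ascending order
4. Result: No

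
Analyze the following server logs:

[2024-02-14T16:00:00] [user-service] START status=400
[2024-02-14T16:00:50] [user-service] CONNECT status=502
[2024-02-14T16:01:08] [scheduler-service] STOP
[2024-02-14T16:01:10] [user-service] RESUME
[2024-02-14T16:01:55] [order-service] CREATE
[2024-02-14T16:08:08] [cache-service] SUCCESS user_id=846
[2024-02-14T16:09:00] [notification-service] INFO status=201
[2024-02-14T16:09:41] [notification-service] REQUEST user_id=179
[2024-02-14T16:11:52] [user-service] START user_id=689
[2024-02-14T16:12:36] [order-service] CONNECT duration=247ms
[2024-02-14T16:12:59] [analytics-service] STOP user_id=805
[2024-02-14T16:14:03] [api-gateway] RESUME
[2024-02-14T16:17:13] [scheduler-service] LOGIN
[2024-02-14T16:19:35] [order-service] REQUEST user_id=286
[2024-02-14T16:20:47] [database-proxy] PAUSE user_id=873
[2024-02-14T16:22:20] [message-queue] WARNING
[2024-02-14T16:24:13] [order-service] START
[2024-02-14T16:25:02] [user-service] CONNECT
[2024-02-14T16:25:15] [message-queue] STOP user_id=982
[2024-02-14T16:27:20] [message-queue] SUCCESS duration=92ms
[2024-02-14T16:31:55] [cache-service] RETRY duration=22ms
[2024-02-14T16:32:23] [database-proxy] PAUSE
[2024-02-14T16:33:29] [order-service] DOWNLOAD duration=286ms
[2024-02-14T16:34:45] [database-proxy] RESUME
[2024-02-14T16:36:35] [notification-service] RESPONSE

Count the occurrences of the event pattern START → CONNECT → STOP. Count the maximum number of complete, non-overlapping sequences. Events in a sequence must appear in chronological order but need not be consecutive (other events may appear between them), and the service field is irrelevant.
3

To count sequences:

1. Look for pattern: START → CONNECT → STOP
2. Greedily scan the log in chronological order, matching each sequence element in turn (ignoring service)
3. Each time the full pattern completes, increment the count and restart matching from the next event
4. Complete non-overlapping sequences found: 3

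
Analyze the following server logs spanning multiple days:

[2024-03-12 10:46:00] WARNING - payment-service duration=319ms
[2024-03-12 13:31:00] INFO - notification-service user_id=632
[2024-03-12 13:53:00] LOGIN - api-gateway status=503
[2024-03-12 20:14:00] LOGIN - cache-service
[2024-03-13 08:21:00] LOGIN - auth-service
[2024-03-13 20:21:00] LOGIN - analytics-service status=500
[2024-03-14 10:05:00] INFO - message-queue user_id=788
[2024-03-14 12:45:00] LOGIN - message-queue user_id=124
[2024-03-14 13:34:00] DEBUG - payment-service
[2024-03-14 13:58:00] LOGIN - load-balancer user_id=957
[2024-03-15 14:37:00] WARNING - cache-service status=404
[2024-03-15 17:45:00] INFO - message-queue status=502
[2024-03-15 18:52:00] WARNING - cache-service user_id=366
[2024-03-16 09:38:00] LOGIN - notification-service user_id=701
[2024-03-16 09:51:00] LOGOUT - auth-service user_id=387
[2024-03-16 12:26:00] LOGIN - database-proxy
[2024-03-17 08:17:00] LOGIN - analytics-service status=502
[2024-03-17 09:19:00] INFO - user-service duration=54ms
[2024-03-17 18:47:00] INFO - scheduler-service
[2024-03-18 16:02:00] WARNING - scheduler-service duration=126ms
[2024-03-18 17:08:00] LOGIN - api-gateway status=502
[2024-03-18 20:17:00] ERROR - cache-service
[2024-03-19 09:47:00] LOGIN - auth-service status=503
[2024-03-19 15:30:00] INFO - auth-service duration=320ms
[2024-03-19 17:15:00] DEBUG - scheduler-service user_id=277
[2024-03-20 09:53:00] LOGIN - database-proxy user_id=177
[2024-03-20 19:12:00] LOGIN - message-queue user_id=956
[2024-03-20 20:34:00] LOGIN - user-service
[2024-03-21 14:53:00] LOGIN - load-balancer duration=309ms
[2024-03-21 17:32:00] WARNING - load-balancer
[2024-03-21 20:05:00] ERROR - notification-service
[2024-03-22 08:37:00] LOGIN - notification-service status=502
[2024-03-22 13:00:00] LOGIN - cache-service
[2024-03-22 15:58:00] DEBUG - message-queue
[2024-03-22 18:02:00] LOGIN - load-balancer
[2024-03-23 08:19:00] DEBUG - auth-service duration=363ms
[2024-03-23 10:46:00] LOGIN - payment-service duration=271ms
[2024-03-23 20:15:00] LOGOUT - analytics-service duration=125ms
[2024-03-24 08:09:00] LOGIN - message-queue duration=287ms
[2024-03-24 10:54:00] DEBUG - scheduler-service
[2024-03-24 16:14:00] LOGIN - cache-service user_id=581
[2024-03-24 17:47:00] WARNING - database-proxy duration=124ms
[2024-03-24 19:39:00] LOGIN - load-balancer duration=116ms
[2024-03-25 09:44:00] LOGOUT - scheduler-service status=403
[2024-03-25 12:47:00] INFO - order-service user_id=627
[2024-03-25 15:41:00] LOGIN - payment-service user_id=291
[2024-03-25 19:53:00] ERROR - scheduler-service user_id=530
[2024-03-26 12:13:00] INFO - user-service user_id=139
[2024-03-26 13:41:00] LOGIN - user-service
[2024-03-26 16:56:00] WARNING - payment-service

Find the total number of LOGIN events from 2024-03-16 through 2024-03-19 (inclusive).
5

To filter by date range:

1. Date range: 2024-03-16 through 2024-03-19, both dates inclusive
2. Filter for LOGIN events whose date falls in this range
3. Count matching events: 5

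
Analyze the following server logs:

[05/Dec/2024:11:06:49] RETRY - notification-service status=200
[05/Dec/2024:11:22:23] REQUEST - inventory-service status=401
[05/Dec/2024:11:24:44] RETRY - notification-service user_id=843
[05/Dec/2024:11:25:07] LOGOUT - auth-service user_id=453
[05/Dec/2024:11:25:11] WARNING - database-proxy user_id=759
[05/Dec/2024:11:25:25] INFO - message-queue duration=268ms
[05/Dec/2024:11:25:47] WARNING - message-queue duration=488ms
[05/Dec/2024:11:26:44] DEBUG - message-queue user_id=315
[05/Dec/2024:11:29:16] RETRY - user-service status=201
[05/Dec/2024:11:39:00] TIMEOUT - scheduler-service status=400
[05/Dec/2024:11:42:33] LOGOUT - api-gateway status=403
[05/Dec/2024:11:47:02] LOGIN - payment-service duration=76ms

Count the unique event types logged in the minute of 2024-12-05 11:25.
3

To count unique event types:

1. Filter events in the minute starting at 2024-12-05 11:25
2. Extract event types from matching entries
3. Count unique types: 3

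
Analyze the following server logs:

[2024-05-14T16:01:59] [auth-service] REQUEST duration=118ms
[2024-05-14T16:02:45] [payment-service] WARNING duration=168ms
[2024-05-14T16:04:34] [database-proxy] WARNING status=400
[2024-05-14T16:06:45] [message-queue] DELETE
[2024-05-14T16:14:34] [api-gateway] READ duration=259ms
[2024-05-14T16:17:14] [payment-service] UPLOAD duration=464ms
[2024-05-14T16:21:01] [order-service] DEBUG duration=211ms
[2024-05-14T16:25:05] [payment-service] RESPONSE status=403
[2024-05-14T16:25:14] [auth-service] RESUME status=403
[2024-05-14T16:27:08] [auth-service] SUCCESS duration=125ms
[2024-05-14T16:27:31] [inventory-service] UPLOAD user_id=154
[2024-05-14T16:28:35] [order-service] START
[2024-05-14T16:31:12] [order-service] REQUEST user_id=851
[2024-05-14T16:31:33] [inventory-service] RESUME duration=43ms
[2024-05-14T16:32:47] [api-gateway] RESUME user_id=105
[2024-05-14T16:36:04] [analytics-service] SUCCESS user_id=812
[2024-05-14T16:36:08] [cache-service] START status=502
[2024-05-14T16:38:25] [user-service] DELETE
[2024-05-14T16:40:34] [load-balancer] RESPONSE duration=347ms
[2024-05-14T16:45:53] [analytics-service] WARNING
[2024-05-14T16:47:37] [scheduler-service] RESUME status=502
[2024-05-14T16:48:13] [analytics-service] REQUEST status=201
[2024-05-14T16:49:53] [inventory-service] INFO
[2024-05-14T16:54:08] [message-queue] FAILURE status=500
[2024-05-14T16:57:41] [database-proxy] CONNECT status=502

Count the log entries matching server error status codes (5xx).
4

To find matching entries:

1. Pattern to match: server error status codes (5xx)
2. Scan each log entry for the pattern
3. Count matches: 4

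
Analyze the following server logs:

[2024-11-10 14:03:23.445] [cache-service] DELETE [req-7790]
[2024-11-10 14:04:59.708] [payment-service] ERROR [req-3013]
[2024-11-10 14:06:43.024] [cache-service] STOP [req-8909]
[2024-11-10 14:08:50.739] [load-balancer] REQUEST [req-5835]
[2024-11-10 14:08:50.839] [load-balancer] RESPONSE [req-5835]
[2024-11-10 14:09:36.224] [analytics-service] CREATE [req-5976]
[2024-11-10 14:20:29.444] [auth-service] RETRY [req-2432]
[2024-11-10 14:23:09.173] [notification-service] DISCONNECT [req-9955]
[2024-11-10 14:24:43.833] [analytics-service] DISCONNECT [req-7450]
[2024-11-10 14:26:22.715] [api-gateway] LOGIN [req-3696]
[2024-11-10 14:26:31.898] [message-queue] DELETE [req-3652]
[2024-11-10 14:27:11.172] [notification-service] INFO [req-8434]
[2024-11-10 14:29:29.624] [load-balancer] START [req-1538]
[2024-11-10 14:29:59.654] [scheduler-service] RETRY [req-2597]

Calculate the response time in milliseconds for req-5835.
100

To calculate latency:

1. Find REQUEST with id req-5835: 2024-11-10 14:08:50.739
2. Find RESPONSE with id req-5835: 2024-11-10 14:08:50.839
3. Latency: 2024-11-10 14:08:50.839 - 2024-11-10 14:08:50.739 = 100ms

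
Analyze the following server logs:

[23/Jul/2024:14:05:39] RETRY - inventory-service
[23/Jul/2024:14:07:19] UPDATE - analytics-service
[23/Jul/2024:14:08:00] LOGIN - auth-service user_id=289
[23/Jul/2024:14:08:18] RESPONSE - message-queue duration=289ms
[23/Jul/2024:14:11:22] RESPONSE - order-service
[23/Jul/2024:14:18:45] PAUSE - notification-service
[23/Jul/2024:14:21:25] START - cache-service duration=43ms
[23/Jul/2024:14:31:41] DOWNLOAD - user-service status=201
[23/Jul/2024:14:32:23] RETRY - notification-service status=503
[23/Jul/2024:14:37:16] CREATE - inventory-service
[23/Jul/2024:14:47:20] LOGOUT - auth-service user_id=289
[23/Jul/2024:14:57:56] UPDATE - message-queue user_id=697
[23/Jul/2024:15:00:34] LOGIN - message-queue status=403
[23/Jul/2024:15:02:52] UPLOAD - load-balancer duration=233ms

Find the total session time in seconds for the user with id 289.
2360

To calculate session duration:

1. Find LOGIN event for user_id=289: 23/Jul/2024:14:08:00
2. Find LOGOUT event for user_id=289: 23/Jul/2024:14:47:20
3. Session duration: 23/Jul/2024:14:47:20 - 23/Jul/2024:14:08:00 = 2360 seconds (39 minutes)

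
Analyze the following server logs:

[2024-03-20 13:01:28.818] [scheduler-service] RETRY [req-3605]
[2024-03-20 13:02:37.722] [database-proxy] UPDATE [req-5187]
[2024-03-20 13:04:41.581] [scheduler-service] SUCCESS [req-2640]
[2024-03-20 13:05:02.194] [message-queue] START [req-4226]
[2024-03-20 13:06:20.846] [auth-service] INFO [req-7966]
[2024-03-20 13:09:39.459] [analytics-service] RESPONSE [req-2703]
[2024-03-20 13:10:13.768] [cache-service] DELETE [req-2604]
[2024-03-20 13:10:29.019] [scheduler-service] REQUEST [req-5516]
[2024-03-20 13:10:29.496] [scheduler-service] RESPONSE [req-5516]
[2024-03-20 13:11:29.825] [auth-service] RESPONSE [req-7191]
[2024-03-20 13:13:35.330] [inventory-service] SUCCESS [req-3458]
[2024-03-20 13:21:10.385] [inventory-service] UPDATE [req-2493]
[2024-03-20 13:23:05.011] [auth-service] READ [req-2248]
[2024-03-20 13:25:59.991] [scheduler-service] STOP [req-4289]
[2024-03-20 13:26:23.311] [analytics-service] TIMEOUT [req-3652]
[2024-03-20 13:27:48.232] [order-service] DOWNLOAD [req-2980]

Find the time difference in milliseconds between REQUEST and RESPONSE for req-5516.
477

To calculate latency:

1. Find REQUEST with id req-5516: 2024-03-20 13:10:29.019
2. Find RESPONSE with id req-5516: 2024-03-20 13:10:29.496
3. Latency: 2024-03-20 13:10:29.496 - 2024-03-20 13:10:29.019 = 477ms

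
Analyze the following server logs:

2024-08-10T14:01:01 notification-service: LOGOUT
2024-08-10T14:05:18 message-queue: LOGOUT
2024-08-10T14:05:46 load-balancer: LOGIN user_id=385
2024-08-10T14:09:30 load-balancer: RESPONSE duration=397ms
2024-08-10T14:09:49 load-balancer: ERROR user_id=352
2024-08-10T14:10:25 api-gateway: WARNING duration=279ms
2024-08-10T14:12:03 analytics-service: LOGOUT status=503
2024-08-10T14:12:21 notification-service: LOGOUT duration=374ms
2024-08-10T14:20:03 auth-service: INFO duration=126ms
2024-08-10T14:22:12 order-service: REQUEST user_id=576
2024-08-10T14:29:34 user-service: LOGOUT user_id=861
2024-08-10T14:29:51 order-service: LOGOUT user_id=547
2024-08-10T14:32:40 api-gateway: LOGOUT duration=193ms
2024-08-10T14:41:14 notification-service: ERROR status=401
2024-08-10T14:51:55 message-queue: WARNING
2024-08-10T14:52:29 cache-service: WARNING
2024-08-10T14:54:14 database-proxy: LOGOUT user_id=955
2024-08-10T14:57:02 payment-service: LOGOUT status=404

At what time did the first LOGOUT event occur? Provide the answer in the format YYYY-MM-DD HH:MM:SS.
2024-08-10 14:01:01

To find the first event:

1. Filter for all LOGOUT events
2. Sort by timestamp
3. Select the first one
4. Timestamp: 2024-08-10 14:01:01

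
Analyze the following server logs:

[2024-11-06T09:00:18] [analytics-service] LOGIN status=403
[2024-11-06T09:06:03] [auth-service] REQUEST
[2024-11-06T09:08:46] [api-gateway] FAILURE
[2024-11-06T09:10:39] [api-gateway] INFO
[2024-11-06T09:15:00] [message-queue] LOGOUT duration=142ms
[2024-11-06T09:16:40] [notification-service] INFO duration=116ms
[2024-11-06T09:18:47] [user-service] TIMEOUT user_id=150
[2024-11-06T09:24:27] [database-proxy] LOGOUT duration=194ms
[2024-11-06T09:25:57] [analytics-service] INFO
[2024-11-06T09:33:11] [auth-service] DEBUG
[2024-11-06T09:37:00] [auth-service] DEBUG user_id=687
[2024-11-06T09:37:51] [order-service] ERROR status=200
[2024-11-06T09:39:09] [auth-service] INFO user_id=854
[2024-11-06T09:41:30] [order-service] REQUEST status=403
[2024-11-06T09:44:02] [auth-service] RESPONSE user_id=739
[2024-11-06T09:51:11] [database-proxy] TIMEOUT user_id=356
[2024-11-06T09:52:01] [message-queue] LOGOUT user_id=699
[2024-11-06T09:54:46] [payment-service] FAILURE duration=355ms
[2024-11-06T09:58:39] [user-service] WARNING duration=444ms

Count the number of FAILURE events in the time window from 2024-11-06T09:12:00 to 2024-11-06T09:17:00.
0

To count events in the time window:

1. Window boundaries: 2024-11-06T09:12:00 to 2024-11-06T09:17:00
2. Filter for FAILURE events within this window
3. Count matching events: 0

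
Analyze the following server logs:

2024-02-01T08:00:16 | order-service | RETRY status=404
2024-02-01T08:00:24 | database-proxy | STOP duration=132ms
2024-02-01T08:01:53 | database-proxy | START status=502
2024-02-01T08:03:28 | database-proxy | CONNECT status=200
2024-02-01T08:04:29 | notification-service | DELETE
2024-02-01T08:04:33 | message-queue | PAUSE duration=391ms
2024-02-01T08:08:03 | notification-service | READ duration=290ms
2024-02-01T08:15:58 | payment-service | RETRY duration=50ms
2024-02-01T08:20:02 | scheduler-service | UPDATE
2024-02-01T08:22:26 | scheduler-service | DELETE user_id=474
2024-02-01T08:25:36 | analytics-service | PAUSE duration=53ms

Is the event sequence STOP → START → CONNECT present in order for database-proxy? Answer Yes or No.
Yes

To verify sequence order:

1. Find all events in sequence STOP → START → CONNECT for database-proxy
2. Extract their timestamps
3. Check if timestamps are in ascending order
4. Result: Yes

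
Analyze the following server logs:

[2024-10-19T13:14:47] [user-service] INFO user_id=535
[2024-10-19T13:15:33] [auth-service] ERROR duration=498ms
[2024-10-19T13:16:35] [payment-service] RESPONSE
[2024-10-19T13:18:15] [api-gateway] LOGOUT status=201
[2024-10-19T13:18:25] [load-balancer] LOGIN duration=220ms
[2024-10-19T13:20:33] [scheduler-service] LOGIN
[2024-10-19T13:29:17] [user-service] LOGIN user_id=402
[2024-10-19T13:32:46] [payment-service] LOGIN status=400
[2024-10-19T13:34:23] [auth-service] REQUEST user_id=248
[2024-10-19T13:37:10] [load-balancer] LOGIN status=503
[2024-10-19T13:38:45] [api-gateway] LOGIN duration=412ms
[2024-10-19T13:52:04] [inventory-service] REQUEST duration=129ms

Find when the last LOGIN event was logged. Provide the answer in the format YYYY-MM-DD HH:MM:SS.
2024-10-19 13:38:45

To find the last event:

1. Filter for all LOGIN events
2. Sort by timestamp
3. Select the last one
4. Timestamp: 2024-10-19 13:38:45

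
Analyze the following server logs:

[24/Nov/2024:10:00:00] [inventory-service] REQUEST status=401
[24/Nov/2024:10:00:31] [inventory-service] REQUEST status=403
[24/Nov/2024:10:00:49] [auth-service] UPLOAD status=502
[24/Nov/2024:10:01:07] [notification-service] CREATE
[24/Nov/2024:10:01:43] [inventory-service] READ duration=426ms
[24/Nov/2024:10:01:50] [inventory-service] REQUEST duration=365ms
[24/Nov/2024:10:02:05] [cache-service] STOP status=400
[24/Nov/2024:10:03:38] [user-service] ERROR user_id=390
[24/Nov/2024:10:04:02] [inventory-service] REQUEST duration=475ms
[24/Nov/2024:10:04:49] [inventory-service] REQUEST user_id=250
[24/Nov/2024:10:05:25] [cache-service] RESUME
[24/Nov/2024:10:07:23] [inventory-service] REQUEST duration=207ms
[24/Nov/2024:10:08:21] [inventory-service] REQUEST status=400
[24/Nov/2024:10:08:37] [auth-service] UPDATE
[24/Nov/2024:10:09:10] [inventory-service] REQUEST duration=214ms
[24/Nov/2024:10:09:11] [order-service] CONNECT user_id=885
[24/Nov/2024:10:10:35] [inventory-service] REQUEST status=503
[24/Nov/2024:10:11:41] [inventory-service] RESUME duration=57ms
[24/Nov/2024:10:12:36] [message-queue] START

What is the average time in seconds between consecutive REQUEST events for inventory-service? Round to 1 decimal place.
79.4

To calculate average interval:

1. Find all REQUEST events for inventory-service in order
2. Calculate time gaps between consecutive events
3. Compute mean of gaps: 635 / 8 = 79.4 seconds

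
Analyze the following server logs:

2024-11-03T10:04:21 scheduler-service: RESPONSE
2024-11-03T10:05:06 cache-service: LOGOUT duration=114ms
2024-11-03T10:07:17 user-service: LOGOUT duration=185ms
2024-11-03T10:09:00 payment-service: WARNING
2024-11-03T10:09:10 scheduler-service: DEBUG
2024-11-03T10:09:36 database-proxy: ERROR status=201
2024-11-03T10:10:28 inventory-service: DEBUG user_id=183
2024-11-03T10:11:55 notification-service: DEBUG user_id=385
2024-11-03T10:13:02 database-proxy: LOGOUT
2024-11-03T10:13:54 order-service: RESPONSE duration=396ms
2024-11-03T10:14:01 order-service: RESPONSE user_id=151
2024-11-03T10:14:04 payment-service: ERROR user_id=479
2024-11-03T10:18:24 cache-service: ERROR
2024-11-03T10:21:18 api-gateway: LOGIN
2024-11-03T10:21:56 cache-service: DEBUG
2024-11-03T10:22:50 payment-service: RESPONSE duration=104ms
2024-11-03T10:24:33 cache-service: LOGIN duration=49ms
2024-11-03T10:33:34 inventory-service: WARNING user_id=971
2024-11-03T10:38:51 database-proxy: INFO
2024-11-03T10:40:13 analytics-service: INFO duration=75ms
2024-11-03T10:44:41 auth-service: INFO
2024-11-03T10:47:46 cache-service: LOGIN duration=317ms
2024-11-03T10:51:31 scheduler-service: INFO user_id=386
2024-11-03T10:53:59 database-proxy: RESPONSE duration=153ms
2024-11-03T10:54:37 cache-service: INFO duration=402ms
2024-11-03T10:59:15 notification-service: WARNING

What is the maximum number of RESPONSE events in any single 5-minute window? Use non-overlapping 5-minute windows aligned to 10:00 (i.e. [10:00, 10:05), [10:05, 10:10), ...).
2

To find the burst window:

1. Divide the log period into non-overlapping 5-minute windows starting at 10:00
2. Count RESPONSE events in each window
3. Find the window with maximum count
4. Maximum events in a window: 2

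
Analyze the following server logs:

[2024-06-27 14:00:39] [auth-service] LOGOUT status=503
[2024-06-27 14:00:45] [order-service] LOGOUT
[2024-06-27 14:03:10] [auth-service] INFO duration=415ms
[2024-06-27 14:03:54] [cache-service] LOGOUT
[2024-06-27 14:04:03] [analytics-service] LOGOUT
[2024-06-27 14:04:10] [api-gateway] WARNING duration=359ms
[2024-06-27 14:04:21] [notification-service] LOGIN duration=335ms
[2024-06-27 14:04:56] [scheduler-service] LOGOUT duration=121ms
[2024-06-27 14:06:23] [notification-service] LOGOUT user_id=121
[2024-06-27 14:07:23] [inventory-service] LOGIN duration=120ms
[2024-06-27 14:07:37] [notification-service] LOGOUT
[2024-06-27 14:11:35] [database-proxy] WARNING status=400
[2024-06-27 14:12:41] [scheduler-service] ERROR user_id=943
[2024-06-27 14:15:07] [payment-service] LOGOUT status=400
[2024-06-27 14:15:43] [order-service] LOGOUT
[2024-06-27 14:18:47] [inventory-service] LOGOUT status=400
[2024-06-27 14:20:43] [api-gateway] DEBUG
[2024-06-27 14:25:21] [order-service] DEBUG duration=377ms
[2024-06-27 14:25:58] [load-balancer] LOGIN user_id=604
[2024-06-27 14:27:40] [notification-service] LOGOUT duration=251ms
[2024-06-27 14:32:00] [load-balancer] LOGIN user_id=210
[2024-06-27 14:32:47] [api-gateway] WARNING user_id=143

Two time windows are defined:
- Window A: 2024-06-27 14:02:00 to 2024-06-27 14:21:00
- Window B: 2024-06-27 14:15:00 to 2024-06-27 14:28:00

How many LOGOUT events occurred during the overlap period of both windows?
3

To find overlap events:

1. Window A: 2024-06-27 14:02:00 to 2024-06-27 14:21:00
2. Window B: 2024-06-27 14:15:00 to 2024-06-27 14:28:00
3. Overlap period: 2024-06-27 14:15:00 to 2024-06-27 14:21:00
4. Count LOGOUT events in overlap: 3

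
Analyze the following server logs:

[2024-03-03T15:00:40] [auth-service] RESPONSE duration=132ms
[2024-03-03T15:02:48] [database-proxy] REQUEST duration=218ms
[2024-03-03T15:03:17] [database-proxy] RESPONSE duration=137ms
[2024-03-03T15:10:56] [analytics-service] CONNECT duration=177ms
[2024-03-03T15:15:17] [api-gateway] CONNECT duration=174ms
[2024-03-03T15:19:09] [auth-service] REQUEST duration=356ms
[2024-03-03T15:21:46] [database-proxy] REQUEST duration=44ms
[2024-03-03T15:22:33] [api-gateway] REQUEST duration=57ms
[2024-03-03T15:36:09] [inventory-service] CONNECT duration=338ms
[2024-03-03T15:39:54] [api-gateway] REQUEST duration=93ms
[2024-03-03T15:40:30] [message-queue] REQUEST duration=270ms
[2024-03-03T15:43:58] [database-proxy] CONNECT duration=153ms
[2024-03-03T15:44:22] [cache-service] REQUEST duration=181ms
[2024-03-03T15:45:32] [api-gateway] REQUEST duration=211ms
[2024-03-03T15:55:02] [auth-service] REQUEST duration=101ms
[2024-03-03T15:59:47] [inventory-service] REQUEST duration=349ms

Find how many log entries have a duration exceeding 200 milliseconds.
6

To count timeouts:

1. Threshold: 200ms
2. Extract duration from each log entry
3. Count entries where duration > 200
4. Timeout count: 6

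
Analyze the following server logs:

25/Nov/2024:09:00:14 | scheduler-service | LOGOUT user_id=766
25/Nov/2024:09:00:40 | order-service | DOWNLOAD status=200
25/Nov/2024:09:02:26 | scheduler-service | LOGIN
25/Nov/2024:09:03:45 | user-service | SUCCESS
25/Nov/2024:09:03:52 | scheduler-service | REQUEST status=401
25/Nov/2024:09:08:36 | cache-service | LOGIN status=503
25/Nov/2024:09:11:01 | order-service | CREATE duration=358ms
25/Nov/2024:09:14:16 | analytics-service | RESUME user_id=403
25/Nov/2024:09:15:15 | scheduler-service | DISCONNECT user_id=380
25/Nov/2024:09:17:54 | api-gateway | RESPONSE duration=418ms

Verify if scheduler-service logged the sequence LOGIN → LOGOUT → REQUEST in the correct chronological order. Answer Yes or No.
No

To verify sequence order:

1. Find all events in sequence LOGIN → LOGOUT → REQUEST for scheduler-service
2. Extract their timestamps
3. Check if timestamps are in ascending order
4. Result: No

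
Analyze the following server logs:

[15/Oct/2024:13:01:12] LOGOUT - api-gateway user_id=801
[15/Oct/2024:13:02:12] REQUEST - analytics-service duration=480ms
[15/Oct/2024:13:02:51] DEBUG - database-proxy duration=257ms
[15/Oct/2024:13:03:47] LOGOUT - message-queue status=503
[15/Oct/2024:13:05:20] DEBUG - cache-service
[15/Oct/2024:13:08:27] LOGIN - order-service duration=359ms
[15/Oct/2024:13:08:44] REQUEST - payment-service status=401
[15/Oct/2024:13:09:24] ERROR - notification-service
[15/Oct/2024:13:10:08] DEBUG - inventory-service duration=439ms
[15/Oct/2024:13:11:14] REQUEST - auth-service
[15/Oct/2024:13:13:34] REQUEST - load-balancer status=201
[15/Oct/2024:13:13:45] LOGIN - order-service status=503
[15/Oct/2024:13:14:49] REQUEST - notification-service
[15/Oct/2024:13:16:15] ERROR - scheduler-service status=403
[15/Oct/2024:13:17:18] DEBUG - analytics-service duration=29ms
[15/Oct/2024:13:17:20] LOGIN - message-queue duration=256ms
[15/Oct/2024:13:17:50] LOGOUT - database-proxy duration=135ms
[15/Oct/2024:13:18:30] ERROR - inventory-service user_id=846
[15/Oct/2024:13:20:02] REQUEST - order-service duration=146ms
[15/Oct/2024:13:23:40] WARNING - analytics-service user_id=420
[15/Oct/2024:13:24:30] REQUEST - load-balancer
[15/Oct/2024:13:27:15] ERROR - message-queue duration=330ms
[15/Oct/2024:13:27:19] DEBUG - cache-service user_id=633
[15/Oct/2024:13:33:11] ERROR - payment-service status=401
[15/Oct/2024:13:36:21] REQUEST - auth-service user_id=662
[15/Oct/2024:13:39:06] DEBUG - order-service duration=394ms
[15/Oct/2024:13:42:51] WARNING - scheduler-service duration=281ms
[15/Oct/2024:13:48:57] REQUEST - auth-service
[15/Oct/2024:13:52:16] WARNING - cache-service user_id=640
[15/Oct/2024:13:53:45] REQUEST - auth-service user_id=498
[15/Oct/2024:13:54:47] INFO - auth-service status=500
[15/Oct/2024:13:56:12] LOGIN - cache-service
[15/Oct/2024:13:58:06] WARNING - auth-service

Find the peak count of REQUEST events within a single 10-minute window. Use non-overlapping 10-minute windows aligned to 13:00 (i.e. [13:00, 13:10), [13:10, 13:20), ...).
3

To find the burst window:

1. Divide the log period into non-overlapping 10-minute windows starting at 13:00
2. Count REQUEST events in each window
3. Find the window with maximum count
4. Maximum events in a window: 3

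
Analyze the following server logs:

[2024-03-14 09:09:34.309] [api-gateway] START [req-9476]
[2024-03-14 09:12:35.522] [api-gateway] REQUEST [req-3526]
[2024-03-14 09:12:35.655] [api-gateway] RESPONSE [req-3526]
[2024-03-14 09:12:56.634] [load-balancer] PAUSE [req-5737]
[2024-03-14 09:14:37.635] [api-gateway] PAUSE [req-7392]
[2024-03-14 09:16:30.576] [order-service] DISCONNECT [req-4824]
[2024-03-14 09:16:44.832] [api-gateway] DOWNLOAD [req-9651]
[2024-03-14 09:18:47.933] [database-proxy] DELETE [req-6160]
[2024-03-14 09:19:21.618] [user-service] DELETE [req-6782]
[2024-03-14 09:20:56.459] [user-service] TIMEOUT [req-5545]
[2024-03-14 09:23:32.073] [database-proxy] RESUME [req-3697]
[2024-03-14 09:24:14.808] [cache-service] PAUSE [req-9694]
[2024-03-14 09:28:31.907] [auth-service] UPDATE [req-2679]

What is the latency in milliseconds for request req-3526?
133

To calculate latency:

1. Find REQUEST with id req-3526: 2024-03-14 09:12:35.522
2. Find RESPONSE with id req-3526: 2024-03-14 09:12:35.655
3. Latency: 2024-03-14 09:12:35.655 - 2024-03-14 09:12:35.522 = 133ms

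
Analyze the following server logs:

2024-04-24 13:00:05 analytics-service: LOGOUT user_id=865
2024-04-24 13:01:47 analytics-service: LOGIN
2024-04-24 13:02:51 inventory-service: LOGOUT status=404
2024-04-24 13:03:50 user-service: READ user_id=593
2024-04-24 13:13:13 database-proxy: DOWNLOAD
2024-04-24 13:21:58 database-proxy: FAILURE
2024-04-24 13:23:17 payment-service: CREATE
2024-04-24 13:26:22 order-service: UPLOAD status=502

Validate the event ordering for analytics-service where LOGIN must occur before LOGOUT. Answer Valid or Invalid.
Invalid

To validate ordering:

1. Required order: LOGIN → LOGOUT
2. Rule: LOGIN must occur before LOGOUT
3. Check actual order of events for analytics-service
4. Result: Invalid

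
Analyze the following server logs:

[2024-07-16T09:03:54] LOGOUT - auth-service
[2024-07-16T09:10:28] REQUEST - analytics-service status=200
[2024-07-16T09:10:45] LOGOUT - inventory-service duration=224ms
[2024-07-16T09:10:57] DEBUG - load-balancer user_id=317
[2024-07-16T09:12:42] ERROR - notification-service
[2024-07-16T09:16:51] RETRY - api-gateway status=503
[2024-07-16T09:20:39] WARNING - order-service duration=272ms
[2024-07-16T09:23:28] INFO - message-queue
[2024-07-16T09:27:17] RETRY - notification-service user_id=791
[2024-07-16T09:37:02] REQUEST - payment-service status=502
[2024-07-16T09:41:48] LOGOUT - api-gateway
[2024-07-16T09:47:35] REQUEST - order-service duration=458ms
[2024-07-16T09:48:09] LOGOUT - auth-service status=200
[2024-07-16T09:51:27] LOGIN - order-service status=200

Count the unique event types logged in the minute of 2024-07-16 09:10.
3

To count unique event types:

1. Filter events in the minute starting at 2024-07-16 09:10
2. Extract event types from matching entries
3. Count unique types: 3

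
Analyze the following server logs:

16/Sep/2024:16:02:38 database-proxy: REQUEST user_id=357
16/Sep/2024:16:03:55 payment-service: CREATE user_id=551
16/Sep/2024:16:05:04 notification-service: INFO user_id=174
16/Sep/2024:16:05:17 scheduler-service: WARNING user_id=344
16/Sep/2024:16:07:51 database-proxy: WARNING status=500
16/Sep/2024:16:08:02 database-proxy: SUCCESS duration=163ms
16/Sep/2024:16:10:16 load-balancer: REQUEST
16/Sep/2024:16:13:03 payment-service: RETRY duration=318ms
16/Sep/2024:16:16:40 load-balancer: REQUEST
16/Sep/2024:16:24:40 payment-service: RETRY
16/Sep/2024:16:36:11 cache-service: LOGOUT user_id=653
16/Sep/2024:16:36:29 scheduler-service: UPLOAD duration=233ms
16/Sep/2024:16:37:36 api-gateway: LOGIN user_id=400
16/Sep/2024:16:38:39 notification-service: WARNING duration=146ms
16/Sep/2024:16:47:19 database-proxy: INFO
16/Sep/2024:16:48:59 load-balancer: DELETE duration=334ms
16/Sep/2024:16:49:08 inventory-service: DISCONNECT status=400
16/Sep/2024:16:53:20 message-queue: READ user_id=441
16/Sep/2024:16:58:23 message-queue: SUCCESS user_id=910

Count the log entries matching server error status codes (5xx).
1

To find matching entries:

1. Pattern to match: server error status codes (5xx)
2. Scan each log entry for the pattern
3. Count matches: 1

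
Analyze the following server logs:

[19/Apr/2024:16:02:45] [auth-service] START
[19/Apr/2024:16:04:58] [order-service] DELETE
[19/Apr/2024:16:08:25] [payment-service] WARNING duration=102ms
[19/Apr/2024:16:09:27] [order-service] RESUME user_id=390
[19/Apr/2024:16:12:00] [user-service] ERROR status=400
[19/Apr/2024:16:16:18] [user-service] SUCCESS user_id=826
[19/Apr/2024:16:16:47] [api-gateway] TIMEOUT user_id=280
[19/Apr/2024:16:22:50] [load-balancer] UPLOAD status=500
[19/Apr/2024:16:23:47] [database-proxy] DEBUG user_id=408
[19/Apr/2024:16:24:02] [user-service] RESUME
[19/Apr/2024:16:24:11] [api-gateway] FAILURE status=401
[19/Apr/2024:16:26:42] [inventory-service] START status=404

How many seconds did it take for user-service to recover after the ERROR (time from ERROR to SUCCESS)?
258

To calculate recovery time:

1. Find ERROR event for user-service: 19/Apr/2024:16:12:00
2. Find next SUCCESS event for user-service: 19/Apr/2024:16:16:18
3. Recovery time: 19/Apr/2024:16:16:18 - 19/Apr/2024:16:12:00 = 258 seconds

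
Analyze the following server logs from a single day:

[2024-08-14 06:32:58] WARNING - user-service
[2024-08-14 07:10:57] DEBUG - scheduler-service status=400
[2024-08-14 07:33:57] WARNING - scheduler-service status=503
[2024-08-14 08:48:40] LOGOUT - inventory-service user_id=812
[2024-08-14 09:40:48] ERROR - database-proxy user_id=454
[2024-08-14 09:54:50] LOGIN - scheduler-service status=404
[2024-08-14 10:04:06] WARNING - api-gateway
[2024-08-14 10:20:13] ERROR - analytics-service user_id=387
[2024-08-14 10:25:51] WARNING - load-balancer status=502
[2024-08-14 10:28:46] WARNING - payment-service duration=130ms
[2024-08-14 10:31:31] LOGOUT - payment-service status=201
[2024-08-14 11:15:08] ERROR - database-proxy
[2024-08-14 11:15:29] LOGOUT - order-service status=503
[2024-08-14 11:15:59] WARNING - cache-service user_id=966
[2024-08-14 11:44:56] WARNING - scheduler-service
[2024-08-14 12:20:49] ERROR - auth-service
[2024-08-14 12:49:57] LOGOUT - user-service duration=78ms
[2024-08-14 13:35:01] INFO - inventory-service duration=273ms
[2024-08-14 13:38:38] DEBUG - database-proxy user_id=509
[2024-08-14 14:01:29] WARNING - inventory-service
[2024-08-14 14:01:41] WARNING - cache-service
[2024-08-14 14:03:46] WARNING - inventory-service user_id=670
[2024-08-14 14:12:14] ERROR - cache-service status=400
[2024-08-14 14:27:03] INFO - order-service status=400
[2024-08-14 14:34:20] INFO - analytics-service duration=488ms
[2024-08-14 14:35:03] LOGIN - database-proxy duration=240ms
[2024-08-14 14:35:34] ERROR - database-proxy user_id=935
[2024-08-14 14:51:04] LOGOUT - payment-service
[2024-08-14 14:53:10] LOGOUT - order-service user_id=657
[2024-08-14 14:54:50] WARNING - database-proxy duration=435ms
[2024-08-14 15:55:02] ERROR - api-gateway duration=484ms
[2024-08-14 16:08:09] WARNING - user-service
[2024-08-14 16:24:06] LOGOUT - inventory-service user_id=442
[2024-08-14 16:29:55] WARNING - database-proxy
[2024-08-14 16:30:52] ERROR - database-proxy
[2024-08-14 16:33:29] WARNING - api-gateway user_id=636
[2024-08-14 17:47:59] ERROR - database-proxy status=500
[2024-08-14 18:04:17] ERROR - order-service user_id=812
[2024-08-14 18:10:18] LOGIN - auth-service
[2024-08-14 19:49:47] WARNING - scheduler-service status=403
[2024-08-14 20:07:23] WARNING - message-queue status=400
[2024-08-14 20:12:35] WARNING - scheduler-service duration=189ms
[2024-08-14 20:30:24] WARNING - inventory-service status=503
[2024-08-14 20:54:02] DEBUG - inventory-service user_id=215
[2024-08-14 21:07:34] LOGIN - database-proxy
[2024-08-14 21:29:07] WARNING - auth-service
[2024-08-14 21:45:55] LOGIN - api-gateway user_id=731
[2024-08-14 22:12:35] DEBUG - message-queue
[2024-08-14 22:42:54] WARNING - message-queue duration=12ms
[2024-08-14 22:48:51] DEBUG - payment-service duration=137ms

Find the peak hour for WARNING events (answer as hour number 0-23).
14

To find the peak hour:

1. Group all WARNING events by hour
2. Count events in each hour
3. Find hour with maximum count
4. Peak hour: 14 (with 4 events)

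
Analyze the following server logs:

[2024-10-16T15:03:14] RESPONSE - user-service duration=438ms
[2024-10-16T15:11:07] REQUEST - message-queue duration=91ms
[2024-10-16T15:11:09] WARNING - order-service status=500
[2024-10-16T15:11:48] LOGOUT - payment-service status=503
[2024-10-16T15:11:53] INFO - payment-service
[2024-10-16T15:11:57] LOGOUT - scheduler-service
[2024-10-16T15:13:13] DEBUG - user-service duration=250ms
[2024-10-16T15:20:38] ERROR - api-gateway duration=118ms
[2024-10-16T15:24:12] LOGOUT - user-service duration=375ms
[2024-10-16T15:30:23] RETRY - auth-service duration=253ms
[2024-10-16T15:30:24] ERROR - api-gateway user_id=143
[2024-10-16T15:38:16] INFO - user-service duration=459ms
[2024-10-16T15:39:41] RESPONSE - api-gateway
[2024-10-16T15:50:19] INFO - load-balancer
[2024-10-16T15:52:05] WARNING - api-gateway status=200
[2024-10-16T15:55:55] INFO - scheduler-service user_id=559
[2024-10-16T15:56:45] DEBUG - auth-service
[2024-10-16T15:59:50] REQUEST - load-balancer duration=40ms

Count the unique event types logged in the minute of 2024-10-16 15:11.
4

To count unique event types:

1. Filter events in the minute starting at 2024-10-16 15:11
2. Extract event types from matching entries
3. Count unique types: 4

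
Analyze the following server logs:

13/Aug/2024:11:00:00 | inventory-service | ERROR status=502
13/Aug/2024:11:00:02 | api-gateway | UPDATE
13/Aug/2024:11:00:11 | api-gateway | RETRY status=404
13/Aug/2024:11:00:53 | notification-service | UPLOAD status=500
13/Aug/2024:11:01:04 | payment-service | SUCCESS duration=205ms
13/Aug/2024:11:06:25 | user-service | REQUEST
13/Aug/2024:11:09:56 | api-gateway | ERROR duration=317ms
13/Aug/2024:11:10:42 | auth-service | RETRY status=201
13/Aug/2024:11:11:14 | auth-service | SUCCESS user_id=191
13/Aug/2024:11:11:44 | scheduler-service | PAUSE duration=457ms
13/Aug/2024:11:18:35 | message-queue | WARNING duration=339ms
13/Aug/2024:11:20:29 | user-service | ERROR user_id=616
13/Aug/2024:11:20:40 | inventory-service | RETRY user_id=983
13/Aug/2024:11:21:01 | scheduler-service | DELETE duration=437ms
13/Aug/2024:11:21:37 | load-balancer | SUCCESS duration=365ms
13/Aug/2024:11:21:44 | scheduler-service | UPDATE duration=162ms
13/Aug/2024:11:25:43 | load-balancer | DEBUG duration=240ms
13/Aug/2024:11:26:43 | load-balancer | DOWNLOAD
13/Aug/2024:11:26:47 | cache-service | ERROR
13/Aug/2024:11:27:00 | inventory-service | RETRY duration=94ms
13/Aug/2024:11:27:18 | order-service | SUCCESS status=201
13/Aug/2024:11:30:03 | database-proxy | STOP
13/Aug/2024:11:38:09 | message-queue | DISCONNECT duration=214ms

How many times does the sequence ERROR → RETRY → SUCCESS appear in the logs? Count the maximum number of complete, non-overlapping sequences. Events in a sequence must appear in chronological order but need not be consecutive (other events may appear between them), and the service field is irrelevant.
4

To count sequences:

1. Look for pattern: ERROR → RETRY → SUCCESS
2. Greedily scan the log in chronological order, matching each sequence element in turn (ignoring service)
3. Each time the full pattern completes, increment the count and restart matching from the next event
4. Complete non-overlapping sequences found: 4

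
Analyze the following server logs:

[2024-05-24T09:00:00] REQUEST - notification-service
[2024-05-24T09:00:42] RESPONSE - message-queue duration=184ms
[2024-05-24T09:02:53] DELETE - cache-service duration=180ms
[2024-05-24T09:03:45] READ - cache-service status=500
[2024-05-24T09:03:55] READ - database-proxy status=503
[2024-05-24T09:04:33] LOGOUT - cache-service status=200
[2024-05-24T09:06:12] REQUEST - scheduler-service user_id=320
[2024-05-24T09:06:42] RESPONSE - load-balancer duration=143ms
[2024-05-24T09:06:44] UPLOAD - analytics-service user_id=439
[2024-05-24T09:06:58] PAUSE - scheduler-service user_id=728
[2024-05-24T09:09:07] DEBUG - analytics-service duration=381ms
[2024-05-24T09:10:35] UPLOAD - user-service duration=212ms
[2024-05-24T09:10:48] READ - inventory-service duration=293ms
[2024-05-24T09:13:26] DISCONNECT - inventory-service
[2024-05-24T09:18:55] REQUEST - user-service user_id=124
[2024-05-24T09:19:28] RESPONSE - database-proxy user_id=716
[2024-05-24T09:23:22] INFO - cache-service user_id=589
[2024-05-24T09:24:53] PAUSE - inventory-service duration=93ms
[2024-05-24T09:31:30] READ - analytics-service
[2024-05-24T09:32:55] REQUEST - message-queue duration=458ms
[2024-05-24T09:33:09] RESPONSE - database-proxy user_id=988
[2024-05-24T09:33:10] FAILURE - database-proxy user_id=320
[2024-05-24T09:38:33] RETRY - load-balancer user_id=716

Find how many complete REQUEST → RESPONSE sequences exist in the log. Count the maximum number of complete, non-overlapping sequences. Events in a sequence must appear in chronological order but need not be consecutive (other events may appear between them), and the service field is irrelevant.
4

To count sequences:

1. Look for pattern: REQUEST → RESPONSE
2. Greedily scan the log in chronological order, matching each sequence element in turn (ignoring service)
3. Each time the full pattern completes, increment the count and restart matching from the next event
4. Complete non-overlapping sequences found: 4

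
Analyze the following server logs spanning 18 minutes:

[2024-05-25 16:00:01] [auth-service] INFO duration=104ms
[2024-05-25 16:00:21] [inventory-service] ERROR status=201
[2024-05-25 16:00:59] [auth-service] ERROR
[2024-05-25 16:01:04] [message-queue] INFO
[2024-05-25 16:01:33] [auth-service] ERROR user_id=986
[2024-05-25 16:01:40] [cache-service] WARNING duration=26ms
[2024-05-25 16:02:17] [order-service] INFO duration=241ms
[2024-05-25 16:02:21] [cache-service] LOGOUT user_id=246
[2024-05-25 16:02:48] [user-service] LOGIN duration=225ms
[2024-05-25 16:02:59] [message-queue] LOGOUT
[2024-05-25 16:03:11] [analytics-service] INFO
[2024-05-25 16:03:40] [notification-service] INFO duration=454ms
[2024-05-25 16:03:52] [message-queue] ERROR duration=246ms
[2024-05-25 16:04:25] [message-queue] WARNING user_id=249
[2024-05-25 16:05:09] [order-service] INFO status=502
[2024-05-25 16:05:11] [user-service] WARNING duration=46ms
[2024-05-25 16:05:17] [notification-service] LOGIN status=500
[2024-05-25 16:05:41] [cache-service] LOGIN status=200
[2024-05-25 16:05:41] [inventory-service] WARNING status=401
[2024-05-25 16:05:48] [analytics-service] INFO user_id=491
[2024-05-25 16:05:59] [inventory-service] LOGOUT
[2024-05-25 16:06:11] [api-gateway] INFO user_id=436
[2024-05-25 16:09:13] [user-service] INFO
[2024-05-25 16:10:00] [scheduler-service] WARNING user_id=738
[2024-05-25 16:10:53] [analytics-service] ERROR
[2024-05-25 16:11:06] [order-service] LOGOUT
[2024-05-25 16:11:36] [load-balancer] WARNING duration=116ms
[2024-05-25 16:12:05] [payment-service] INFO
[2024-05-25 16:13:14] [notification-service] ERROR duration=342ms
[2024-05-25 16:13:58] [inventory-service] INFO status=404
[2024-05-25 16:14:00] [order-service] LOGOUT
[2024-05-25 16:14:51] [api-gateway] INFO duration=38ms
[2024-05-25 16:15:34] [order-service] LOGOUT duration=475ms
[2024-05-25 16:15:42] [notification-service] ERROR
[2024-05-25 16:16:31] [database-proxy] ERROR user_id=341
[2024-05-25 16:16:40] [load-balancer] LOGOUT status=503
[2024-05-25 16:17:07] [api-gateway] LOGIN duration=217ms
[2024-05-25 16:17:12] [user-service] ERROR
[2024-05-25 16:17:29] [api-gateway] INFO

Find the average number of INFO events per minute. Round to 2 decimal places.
0.72

To calculate the rate:

1. Count total INFO events: 13
2. Total time period: 18 minutes
3. Rate = 13 / 18 = 0.72 events per minute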